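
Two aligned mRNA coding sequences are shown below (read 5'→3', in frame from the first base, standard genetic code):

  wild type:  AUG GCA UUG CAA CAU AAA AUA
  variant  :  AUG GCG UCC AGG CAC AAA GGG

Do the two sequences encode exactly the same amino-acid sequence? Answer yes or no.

Codon 1: AUG Met / AUG Met — identical.
Codon 2: GCA Ala / GCG Ala — synonymous.
Codon 3: UUG Leu / UCC Ser — nonsynonymous.
Codon 4: CAA Gln / AGG Arg — nonsynonymous.
Codon 5: CAU His / CAC His — synonymous.
Codon 6: AAA Lys / AAA Lys — identical.
Codon 7: AUA Ile / GGG Gly — nonsynonymous.
Nonsynonymous differences: 3 → different protein.

no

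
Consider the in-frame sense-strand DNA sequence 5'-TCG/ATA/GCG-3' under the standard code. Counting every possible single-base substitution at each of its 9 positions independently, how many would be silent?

Codon 1 (TCG, Ser): 3 synonymous substitutions.
Codon 2 (ATA, Ile): 2 synonymous substitutions.
Codon 3 (GCG, Ala): 3 synonymous substitutions.
Total: 3 + 2 + 3 = 8.

8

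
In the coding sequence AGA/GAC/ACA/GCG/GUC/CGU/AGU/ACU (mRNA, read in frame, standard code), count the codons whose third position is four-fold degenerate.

5

Codon 1 AGA (Arg): third position 2-fold.
Codon 2 GAC (Asp): third position 2-fold.
Codon 3 ACA (Thr): third position 4-fold.
Codon 4 GCG (Ala): third position 4-fold.
Codon 5 GUC (Val): third position 4-fold.
Codon 6 CGU (Arg): third position 4-fold.
Codon 7 AGU (Ser): third position 2-fold.
Codon 8 ACU (Thr): third position 4-fold.
Four-fold degenerate third positions: 5.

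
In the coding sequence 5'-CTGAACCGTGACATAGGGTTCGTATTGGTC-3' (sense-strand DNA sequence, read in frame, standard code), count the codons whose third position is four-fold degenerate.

5

Codon 1 CTG (Leu): third position 4-fold.
Codon 2 AAC (Asn): third position 2-fold.
Codon 3 CGT (Arg): third position 4-fold.
Codon 4 GAC (Asp): third position 2-fold.
Codon 5 ATA (Ile): third position 3-fold.
Codon 6 GGG (Gly): third position 4-fold.
Codon 7 TTC (Phe): third position 2-fold.
Codon 8 GTA (Val): third position 4-fold.
Codon 9 TTG (Leu): third position 2-fold.
Codon 10 GTC (Val): third position 4-fold.
Four-fold degenerate third positions: 5.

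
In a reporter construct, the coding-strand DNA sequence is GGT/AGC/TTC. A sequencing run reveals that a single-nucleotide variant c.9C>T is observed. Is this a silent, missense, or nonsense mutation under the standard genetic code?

Position 9 falls in codon 3: TTC → Phe.
After the substitution the codon is TTT → Phe.
Both encode Phe, so the change is synonymous.

silent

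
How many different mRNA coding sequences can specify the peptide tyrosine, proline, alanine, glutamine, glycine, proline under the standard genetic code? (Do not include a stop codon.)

1024

Tyr: 2 codons.
Pro: 4 codons.
Ala: 4 codons.
Gln: 2 codons.
Gly: 4 codons.
Pro: 4 codons.
2 × 4 × 4 × 2 × 4 × 4 = 1024.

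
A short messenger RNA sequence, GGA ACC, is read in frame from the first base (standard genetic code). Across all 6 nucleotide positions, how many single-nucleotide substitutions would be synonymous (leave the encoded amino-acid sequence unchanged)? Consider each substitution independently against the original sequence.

6

Codon 1 (GGA, Gly): 3 synonymous substitutions.
Codon 2 (ACC, Thr): 3 synonymous substitutions.
Total: 3 + 3 = 6.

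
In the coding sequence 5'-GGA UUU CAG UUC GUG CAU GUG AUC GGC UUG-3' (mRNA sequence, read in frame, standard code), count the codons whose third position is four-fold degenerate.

Codon 1 GGA (Gly): third position 4-fold.
Codon 2 UUU (Phe): third position 2-fold.
Codon 3 CAG (Gln): third position 2-fold.
Codon 4 UUC (Phe): third position 2-fold.
Codon 5 GUG (Val): third position 4-fold.
Codon 6 CAU (His): third position 2-fold.
Codon 7 GUG (Val): third position 4-fold.
Codon 8 AUC (Ile): third position 3-fold.
Codon 9 GGC (Gly): third position 4-fold.
Codon 10 UUG (Leu): third position 2-fold.
Four-fold degenerate third positions: 4.

4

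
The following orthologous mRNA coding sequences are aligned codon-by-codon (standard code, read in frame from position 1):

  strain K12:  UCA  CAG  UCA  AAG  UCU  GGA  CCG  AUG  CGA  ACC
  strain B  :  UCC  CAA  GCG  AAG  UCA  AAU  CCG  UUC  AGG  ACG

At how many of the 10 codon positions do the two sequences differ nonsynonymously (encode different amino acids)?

Codon 1: UCA Ser / UCC Ser — synonymous.
Codon 2: CAG Gln / CAA Gln — synonymous.
Codon 3: UCA Ser / GCG Ala — nonsynonymous.
Codon 4: AAG Lys / AAG Lys — identical.
Codon 5: UCU Ser / UCA Ser — synonymous.
Codon 6: GGA Gly / AAU Asn — nonsynonymous.
Codon 7: CCG Pro / CCG Pro — identical.
Codon 8: AUG Met / UUC Phe — nonsynonymous.
Codon 9: CGA Arg / AGG Arg — synonymous.
Codon 10: ACC Thr / ACG Thr — synonymous.
Nonsynonymous differences: 3.

3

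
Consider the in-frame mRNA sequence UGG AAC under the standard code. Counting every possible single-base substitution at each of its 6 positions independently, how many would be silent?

1

Codon 1 (UGG, Trp): 0 synonymous substitutions.
Codon 2 (AAC, Asn): 1 synonymous substitution.
Total: 0 + 1 = 1.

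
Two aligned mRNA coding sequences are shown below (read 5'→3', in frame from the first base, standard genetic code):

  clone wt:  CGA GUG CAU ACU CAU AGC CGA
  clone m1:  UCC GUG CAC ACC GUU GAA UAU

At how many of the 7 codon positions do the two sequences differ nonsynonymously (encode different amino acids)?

Codon 1: CGA Arg / UCC Ser — nonsynonymous.
Codon 2: GUG Val / GUG Val — identical.
Codon 3: CAU His / CAC His — synonymous.
Codon 4: ACU Thr / ACC Thr — synonymous.
Codon 5: CAU His / GUU Val — nonsynonymous.
Codon 6: AGC Ser / GAA Glu — nonsynonymous.
Codon 7: CGA Arg / UAU Tyr — nonsynonymous.
Nonsynonymous differences: 4.

4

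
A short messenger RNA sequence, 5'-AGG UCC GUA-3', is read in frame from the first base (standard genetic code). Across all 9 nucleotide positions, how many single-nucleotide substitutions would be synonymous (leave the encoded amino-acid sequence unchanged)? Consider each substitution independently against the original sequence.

8

Codon 1 (AGG, Arg): 2 synonymous substitutions.
Codon 2 (UCC, Ser): 3 synonymous substitutions.
Codon 3 (GUA, Val): 3 synonymous substitutions.
Total: 2 + 3 + 3 = 8.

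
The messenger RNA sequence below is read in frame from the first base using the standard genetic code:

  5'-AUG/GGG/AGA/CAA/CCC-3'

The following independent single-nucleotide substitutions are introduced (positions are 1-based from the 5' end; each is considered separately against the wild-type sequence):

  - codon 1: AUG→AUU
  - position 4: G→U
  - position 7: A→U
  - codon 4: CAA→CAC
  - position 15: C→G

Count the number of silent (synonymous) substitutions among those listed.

1

Codon 1: AUG (Met) → AUU (Ile) — missense.
Codon 2: GGG (Gly) → UGG (Trp) — missense.
Codon 3: AGA (Arg) → UGA (Stop) — nonsense.
Codon 4: CAA (Gln) → CAC (His) — missense.
Codon 5: CCC (Pro) → CCG (Pro) — synonymous.
Synonymous: 1 of 5.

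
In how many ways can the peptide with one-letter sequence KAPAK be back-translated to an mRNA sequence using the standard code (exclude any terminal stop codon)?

Lys: 2 codons.
Ala: 4 codons.
Pro: 4 codons.
Ala: 4 codons.
Lys: 2 codons.
2 × 4 × 4 × 4 × 2 = 256.

256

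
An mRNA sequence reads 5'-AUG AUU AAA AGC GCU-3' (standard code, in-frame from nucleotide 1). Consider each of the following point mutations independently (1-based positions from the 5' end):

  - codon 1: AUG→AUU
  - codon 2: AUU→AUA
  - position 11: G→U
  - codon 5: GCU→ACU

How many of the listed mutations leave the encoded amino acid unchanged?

1

Codon 1: AUG (Met) → AUU (Ile) — missense.
Codon 2: AUU (Ile) → AUA (Ile) — synonymous.
Codon 4: AGC (Ser) → AUC (Ile) — missense.
Codon 5: GCU (Ala) → ACU (Thr) — missense.
Synonymous: 1 of 4.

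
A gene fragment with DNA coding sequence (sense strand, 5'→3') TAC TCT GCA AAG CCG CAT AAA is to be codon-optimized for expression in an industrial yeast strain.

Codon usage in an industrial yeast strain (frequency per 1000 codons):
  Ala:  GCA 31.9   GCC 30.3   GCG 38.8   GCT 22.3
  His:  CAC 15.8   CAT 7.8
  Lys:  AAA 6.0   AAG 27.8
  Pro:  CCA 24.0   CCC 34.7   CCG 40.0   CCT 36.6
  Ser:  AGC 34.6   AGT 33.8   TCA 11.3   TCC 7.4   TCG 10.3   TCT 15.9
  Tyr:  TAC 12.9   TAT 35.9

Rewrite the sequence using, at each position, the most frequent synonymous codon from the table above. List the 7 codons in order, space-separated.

TAT AGC GCG AAG CCG CAC AAG

Codon 1 (Tyr): best is TAT at 35.9.
Codon 2 (Ser): best is AGC at 34.6.
Codon 3 (Ala): best is GCG at 38.8.
Codon 4 (Lys): best is AAG at 27.8.
Codon 5 (Pro): best is CCG at 40.0.
Codon 6 (His): best is CAC at 15.8.
Codon 7 (Lys): best is AAG at 27.8.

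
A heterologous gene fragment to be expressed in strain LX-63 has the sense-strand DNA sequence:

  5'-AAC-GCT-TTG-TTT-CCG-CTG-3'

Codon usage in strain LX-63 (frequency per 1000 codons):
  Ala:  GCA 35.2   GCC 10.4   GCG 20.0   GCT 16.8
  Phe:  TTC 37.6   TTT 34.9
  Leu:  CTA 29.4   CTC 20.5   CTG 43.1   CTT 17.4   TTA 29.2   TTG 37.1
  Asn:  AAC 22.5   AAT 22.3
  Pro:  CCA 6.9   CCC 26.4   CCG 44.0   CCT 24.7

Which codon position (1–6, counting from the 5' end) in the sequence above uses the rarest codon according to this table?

2

Codon 1 AAC (Asn): 22.5 per 1000.
Codon 2 GCT (Ala): 16.8 per 1000.
Codon 3 TTG (Leu): 37.1 per 1000.
Codon 4 TTT (Phe): 34.9 per 1000.
Codon 5 CCG (Pro): 44.0 per 1000.
Codon 6 CTG (Leu): 43.1 per 1000.
Lowest frequency is 16.8 at codon 2.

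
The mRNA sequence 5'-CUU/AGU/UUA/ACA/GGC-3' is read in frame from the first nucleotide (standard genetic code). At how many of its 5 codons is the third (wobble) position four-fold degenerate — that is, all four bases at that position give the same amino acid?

3

Codon 1 CUU (Leu): third position 4-fold.
Codon 2 AGU (Ser): third position 2-fold.
Codon 3 UUA (Leu): third position 2-fold.
Codon 4 ACA (Thr): third position 4-fold.
Codon 5 GGC (Gly): third position 4-fold.
Four-fold degenerate third positions: 3.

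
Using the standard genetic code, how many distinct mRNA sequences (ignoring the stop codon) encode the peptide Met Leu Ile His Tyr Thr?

288

Met: 1 codon.
Leu: 6 codons.
Ile: 3 codons.
His: 2 codons.
Tyr: 2 codons.
Thr: 4 codons.
1 × 6 × 3 × 2 × 2 × 4 = 288.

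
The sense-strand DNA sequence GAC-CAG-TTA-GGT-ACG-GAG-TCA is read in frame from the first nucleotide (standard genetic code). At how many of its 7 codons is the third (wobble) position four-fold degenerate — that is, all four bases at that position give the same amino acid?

3

Codon 1 GAC (Asp): third position 2-fold.
Codon 2 CAG (Gln): third position 2-fold.
Codon 3 TTA (Leu): third position 2-fold.
Codon 4 GGT (Gly): third position 4-fold.
Codon 5 ACG (Thr): third position 4-fold.
Codon 6 GAG (Glu): third position 2-fold.
Codon 7 TCA (Ser): third position 4-fold.
Four-fold degenerate third positions: 3.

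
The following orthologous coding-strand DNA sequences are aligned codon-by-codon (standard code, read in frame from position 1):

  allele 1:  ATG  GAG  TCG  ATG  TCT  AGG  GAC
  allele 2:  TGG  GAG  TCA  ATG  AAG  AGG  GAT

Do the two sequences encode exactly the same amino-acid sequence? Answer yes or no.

no

Codon 1: ATG Met / TGG Trp — nonsynonymous.
Codon 2: GAG Glu / GAG Glu — identical.
Codon 3: TCG Ser / TCA Ser — synonymous.
Codon 4: ATG Met / ATG Met — identical.
Codon 5: TCT Ser / AAG Lys — nonsynonymous.
Codon 6: AGG Arg / AGG Arg — identical.
Codon 7: GAC Asp / GAT Asp — synonymous.
Nonsynonymous differences: 2 → different protein.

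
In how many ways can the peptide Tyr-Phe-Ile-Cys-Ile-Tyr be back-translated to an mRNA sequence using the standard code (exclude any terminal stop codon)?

Tyr: 2 codons.
Phe: 2 codons.
Ile: 3 codons.
Cys: 2 codons.
Ile: 3 codons.
Tyr: 2 codons.
2 × 2 × 3 × 2 × 3 × 2 = 144.

144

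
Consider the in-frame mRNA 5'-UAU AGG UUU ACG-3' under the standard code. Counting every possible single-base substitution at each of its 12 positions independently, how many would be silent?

7

Codon 1 (UAU, Tyr): 1 synonymous substitution.
Codon 2 (AGG, Arg): 2 synonymous substitutions.
Codon 3 (UUU, Phe): 1 synonymous substitution.
Codon 4 (ACG, Thr): 3 synonymous substitutions.
Total: 1 + 2 + 1 + 3 = 7.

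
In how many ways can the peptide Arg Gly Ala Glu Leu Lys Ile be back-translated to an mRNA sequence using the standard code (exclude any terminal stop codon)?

Arg: 6 codons.
Gly: 4 codons.
Ala: 4 codons.
Glu: 2 codons.
Leu: 6 codons.
Lys: 2 codons.
Ile: 3 codons.
6 × 4 × 4 × 2 × 6 × 2 × 3 = 6912.

6912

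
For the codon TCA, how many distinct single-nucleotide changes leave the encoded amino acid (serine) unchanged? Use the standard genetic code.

Position 1: none → 0 synonymous.
Position 2: none → 0 synonymous.
Position 3: TCT, TCC, TCG → 3 synonymous.
Total: 0 + 0 + 3 = 3.

3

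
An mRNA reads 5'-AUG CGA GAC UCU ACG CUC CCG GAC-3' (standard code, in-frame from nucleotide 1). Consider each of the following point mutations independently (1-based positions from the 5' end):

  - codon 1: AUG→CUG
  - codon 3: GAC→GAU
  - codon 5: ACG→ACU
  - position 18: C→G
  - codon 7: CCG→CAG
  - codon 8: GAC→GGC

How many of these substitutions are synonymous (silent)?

3

Codon 1: AUG (Met) → CUG (Leu) — missense.
Codon 3: GAC (Asp) → GAU (Asp) — synonymous.
Codon 5: ACG (Thr) → ACU (Thr) — synonymous.
Codon 6: CUC (Leu) → CUG (Leu) — synonymous.
Codon 7: CCG (Pro) → CAG (Gln) — missense.
Codon 8: GAC (Asp) → GGC (Gly) — missense.
Synonymous: 3 of 6.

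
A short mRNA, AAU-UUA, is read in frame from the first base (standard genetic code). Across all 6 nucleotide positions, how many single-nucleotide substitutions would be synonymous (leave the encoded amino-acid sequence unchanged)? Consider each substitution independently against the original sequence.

Codon 1 (AAU, Asn): 1 synonymous substitution.
Codon 2 (UUA, Leu): 2 synonymous substitutions.
Total: 1 + 2 = 3.

3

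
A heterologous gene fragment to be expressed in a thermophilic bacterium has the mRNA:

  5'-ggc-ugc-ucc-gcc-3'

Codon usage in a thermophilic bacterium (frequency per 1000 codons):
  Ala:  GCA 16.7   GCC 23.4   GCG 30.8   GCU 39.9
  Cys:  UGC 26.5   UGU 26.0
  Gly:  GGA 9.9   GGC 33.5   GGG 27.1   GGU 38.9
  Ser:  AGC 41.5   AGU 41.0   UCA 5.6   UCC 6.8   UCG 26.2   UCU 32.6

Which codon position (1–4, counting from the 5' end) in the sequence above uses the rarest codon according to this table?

3

Codon 1 GGC (Gly): 33.5 per 1000.
Codon 2 UGC (Cys): 26.5 per 1000.
Codon 3 UCC (Ser): 6.8 per 1000.
Codon 4 GCC (Ala): 23.4 per 1000.
Lowest frequency is 6.8 at codon 3.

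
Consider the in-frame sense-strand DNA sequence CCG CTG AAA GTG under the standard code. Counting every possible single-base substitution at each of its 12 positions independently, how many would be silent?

11

Codon 1 (CCG, Pro): 3 synonymous substitutions.
Codon 2 (CTG, Leu): 4 synonymous substitutions.
Codon 3 (AAA, Lys): 1 synonymous substitution.
Codon 4 (GTG, Val): 3 synonymous substitutions.
Total: 3 + 4 + 1 + 3 = 11.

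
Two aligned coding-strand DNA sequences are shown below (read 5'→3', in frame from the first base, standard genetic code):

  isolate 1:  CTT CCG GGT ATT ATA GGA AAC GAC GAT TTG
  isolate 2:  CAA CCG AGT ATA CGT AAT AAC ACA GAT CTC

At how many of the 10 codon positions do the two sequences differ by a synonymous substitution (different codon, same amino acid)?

2

Codon 1: CTT Leu / CAA Gln — nonsynonymous.
Codon 2: CCG Pro / CCG Pro — identical.
Codon 3: GGT Gly / AGT Ser — nonsynonymous.
Codon 4: ATT Ile / ATA Ile — synonymous.
Codon 5: ATA Ile / CGT Arg — nonsynonymous.
Codon 6: GGA Gly / AAT Asn — nonsynonymous.
Codon 7: AAC Asn / AAC Asn — identical.
Codon 8: GAC Asp / ACA Thr — nonsynonymous.
Codon 9: GAT Asp / GAT Asp — identical.
Codon 10: TTG Leu / CTC Leu — synonymous.
Synonymous differences: 2.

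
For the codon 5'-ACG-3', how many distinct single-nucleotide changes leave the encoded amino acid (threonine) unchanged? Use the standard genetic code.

Position 1: none → 0 synonymous.
Position 2: none → 0 synonymous.
Position 3: ACU, ACC, ACA → 3 synonymous.
Total: 0 + 0 + 3 = 3.

3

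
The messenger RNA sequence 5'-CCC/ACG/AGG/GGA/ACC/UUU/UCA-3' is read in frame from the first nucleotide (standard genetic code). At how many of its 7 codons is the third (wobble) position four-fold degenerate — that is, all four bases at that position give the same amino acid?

5

Codon 1 CCC (Pro): third position 4-fold.
Codon 2 ACG (Thr): third position 4-fold.
Codon 3 AGG (Arg): third position 2-fold.
Codon 4 GGA (Gly): third position 4-fold.
Codon 5 ACC (Thr): third position 4-fold.
Codon 6 UUU (Phe): third position 2-fold.
Codon 7 UCA (Ser): third position 4-fold.
Four-fold degenerate third positions: 5.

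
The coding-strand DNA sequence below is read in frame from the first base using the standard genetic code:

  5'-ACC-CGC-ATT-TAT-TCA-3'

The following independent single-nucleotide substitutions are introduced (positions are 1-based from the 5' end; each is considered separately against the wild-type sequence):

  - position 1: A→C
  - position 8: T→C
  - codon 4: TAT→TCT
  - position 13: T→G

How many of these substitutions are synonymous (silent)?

0

Codon 1: ACC (Thr) → CCC (Pro) — missense.
Codon 3: ATT (Ile) → ACT (Thr) — missense.
Codon 4: TAT (Tyr) → TCT (Ser) — missense.
Codon 5: TCA (Ser) → GCA (Ala) — missense.
Synonymous: 0 of 4.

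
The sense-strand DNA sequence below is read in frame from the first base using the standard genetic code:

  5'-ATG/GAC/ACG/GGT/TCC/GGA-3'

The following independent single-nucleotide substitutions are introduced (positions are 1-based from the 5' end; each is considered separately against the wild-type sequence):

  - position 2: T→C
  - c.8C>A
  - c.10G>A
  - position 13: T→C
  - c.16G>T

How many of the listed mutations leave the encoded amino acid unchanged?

0

Codon 1: ATG (Met) → ACG (Thr) — missense.
Codon 3: ACG (Thr) → AAG (Lys) — missense.
Codon 4: GGT (Gly) → AGT (Ser) — missense.
Codon 5: TCC (Ser) → CCC (Pro) — missense.
Codon 6: GGA (Gly) → TGA (Stop) — nonsense.
Synonymous: 0 of 5.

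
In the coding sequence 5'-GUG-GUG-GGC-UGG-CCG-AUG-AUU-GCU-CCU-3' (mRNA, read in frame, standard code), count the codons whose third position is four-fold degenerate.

Codon 1 GUG (Val): third position 4-fold.
Codon 2 GUG (Val): third position 4-fold.
Codon 3 GGC (Gly): third position 4-fold.
Codon 4 UGG (Trp): third position 1-fold.
Codon 5 CCG (Pro): third position 4-fold.
Codon 6 AUG (Met): third position 1-fold.
Codon 7 AUU (Ile): third position 3-fold.
Codon 8 GCU (Ala): third position 4-fold.
Codon 9 CCU (Pro): third position 4-fold.
Four-fold degenerate third positions: 6.

6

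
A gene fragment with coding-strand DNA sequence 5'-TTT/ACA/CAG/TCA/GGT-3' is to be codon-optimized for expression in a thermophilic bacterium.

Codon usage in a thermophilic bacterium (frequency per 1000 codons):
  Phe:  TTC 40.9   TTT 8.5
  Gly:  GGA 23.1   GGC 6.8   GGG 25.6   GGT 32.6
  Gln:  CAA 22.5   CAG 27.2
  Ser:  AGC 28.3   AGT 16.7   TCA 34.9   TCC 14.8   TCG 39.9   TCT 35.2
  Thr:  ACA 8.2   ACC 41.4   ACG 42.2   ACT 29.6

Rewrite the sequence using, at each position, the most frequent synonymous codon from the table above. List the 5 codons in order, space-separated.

Codon 1 (Phe): best is TTC at 40.9.
Codon 2 (Thr): best is ACG at 42.2.
Codon 3 (Gln): best is CAG at 27.2.
Codon 4 (Ser): best is TCG at 39.9.
Codon 5 (Gly): best is GGT at 32.6.

TTC ACG CAG TCG GGT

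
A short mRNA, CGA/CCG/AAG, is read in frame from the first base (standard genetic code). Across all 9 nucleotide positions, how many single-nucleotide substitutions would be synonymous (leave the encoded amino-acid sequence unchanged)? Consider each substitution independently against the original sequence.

Codon 1 (CGA, Arg): 4 synonymous substitutions.
Codon 2 (CCG, Pro): 3 synonymous substitutions.
Codon 3 (AAG, Lys): 1 synonymous substitution.
Total: 4 + 3 + 1 = 8.

8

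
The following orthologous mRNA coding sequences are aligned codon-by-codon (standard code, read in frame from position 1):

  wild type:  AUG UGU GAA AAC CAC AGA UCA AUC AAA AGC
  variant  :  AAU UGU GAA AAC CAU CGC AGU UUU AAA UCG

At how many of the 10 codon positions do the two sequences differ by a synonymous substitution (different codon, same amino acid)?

4

Codon 1: AUG Met / AAU Asn — nonsynonymous.
Codon 2: UGU Cys / UGU Cys — identical.
Codon 3: GAA Glu / GAA Glu — identical.
Codon 4: AAC Asn / AAC Asn — identical.
Codon 5: CAC His / CAU His — synonymous.
Codon 6: AGA Arg / CGC Arg — synonymous.
Codon 7: UCA Ser / AGU Ser — synonymous.
Codon 8: AUC Ile / UUU Phe — nonsynonymous.
Codon 9: AAA Lys / AAA Lys — identical.
Codon 10: AGC Ser / UCG Ser — synonymous.
Synonymous differences: 4.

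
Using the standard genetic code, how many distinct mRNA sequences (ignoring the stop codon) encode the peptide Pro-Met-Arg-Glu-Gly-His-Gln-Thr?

3072

Pro: 4 codons.
Met: 1 codon.
Arg: 6 codons.
Glu: 2 codons.
Gly: 4 codons.
His: 2 codons.
Gln: 2 codons.
Thr: 4 codons.
4 × 1 × 6 × 2 × 4 × 2 × 2 × 4 = 3072.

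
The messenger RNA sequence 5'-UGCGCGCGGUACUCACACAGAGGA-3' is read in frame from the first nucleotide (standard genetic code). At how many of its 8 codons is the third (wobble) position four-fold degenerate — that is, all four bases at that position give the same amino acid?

Codon 1 UGC (Cys): third position 2-fold.
Codon 2 GCG (Ala): third position 4-fold.
Codon 3 CGG (Arg): third position 4-fold.
Codon 4 UAC (Tyr): third position 2-fold.
Codon 5 UCA (Ser): third position 4-fold.
Codon 6 CAC (His): third position 2-fold.
Codon 7 AGA (Arg): third position 2-fold.
Codon 8 GGA (Gly): third position 4-fold.
Four-fold degenerate third positions: 4.

4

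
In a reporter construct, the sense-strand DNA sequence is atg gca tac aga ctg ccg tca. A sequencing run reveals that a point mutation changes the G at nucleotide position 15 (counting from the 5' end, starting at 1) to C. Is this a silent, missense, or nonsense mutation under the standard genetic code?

silent

Position 15 falls in codon 5: CTG → Leu.
After the substitution the codon is CTC → Leu.
Both encode Leu, so the change is synonymous.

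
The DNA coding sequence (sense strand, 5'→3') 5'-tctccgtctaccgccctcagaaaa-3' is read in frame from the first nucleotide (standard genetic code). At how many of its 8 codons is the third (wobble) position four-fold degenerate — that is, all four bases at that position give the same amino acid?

Codon 1 TCT (Ser): third position 4-fold.
Codon 2 CCG (Pro): third position 4-fold.
Codon 3 TCT (Ser): third position 4-fold.
Codon 4 ACC (Thr): third position 4-fold.
Codon 5 GCC (Ala): third position 4-fold.
Codon 6 CTC (Leu): third position 4-fold.
Codon 7 AGA (Arg): third position 2-fold.
Codon 8 AAA (Lys): third position 2-fold.
Four-fold degenerate third positions: 6.

6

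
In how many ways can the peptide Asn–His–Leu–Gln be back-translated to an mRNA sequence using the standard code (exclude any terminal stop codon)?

Asn: 2 codons.
His: 2 codons.
Leu: 6 codons.
Gln: 2 codons.
2 × 2 × 6 × 2 = 48.

48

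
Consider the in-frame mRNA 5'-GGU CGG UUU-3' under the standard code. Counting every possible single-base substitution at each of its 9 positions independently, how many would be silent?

Codon 1 (GGU, Gly): 3 synonymous substitutions.
Codon 2 (CGG, Arg): 4 synonymous substitutions.
Codon 3 (UUU, Phe): 1 synonymous substitution.
Total: 3 + 4 + 1 = 8.

8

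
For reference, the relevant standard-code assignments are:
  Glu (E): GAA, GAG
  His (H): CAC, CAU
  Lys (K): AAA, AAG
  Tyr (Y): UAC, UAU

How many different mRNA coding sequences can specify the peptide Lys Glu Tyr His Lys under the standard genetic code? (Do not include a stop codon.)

Lys: 2 codons.
Glu: 2 codons.
Tyr: 2 codons.
His: 2 codons.
Lys: 2 codons.
2 × 2 × 2 × 2 × 2 = 32.

32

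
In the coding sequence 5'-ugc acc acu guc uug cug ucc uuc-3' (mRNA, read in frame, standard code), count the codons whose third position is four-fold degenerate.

5

Codon 1 UGC (Cys): third position 2-fold.
Codon 2 ACC (Thr): third position 4-fold.
Codon 3 ACU (Thr): third position 4-fold.
Codon 4 GUC (Val): third position 4-fold.
Codon 5 UUG (Leu): third position 2-fold.
Codon 6 CUG (Leu): third position 4-fold.
Codon 7 UCC (Ser): third position 4-fold.
Codon 8 UUC (Phe): third position 2-fold.
Four-fold degenerate third positions: 5.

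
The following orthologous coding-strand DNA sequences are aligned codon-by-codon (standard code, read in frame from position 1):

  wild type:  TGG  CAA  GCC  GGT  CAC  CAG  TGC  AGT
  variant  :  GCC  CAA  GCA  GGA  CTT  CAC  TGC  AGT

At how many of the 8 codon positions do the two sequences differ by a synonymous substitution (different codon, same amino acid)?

2

Codon 1: TGG Trp / GCC Ala — nonsynonymous.
Codon 2: CAA Gln / CAA Gln — identical.
Codon 3: GCC Ala / GCA Ala — synonymous.
Codon 4: GGT Gly / GGA Gly — synonymous.
Codon 5: CAC His / CTT Leu — nonsynonymous.
Codon 6: CAG Gln / CAC His — nonsynonymous.
Codon 7: TGC Cys / TGC Cys — identical.
Codon 8: AGT Ser / AGT Ser — identical.
Synonymous differences: 2.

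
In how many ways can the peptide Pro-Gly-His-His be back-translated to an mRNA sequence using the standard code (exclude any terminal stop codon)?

Pro: 4 codons.
Gly: 4 codons.
His: 2 codons.
His: 2 codons.
4 × 4 × 2 × 2 = 64.

64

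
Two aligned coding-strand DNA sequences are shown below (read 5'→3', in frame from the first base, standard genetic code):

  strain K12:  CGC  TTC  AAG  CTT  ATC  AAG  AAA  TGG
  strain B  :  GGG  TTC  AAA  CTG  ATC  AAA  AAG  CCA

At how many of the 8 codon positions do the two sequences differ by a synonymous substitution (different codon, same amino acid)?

Codon 1: CGC Arg / GGG Gly — nonsynonymous.
Codon 2: TTC Phe / TTC Phe — identical.
Codon 3: AAG Lys / AAA Lys — synonymous.
Codon 4: CTT Leu / CTG Leu — synonymous.
Codon 5: ATC Ile / ATC Ile — identical.
Codon 6: AAG Lys / AAA Lys — synonymous.
Codon 7: AAA Lys / AAG Lys — synonymous.
Codon 8: TGG Trp / CCA Pro — nonsynonymous.
Synonymous differences: 4.

4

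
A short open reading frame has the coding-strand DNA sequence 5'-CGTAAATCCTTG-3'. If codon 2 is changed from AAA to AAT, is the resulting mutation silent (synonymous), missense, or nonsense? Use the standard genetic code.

Position 6 falls in codon 2: AAA → Lys.
After the substitution the codon is AAT → Asn.
Lys ≠ Asn, so this is a missense mutation.

missense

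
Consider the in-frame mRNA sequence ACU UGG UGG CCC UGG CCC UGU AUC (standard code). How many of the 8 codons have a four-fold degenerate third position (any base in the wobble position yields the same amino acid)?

Codon 1 ACU (Thr): third position 4-fold.
Codon 2 UGG (Trp): third position 1-fold.
Codon 3 UGG (Trp): third position 1-fold.
Codon 4 CCC (Pro): third position 4-fold.
Codon 5 UGG (Trp): third position 1-fold.
Codon 6 CCC (Pro): third position 4-fold.
Codon 7 UGU (Cys): third position 2-fold.
Codon 8 AUC (Ile): third position 3-fold.
Four-fold degenerate third positions: 3.

3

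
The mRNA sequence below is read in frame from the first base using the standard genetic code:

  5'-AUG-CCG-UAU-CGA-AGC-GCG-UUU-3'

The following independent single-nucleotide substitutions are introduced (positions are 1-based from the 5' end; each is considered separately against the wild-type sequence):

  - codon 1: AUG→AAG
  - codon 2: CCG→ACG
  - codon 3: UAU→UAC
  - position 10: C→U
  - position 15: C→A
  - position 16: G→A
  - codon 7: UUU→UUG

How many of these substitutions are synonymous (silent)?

1

Codon 1: AUG (Met) → AAG (Lys) — missense.
Codon 2: CCG (Pro) → ACG (Thr) — missense.
Codon 3: UAU (Tyr) → UAC (Tyr) — synonymous.
Codon 4: CGA (Arg) → UGA (Stop) — nonsense.
Codon 5: AGC (Ser) → AGA (Arg) — missense.
Codon 6: GCG (Ala) → ACG (Thr) — missense.
Codon 7: UUU (Phe) → UUG (Leu) — missense.
Synonymous: 1 of 7.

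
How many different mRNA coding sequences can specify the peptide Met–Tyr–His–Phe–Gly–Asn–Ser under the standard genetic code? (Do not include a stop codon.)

384

Met: 1 codon.
Tyr: 2 codons.
His: 2 codons.
Phe: 2 codons.
Gly: 4 codons.
Asn: 2 codons.
Ser: 6 codons.
1 × 2 × 2 × 2 × 4 × 2 × 6 = 384.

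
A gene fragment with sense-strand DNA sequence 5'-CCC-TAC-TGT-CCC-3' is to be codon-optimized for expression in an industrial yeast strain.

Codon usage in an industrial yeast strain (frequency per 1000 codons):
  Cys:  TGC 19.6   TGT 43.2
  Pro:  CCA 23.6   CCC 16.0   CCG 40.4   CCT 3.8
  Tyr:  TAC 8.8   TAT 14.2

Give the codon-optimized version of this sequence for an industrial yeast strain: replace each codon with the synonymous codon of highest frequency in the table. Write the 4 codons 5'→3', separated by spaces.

CCG TAT TGT CCG

Codon 1 (Pro): best is CCG at 40.4.
Codon 2 (Tyr): best is TAT at 14.2.
Codon 3 (Cys): best is TGT at 43.2.
Codon 4 (Pro): best is CCG at 40.4.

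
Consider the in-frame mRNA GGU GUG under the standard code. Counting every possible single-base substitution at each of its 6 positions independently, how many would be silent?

Codon 1 (GGU, Gly): 3 synonymous substitutions.
Codon 2 (GUG, Val): 3 synonymous substitutions.
Total: 3 + 3 = 6.

6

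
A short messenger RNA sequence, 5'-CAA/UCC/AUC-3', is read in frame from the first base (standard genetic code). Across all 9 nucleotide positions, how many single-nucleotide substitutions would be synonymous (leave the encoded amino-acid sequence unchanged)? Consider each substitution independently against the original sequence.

6

Codon 1 (CAA, Gln): 1 synonymous substitution.
Codon 2 (UCC, Ser): 3 synonymous substitutions.
Codon 3 (AUC, Ile): 2 synonymous substitutions.
Total: 1 + 3 + 2 = 6.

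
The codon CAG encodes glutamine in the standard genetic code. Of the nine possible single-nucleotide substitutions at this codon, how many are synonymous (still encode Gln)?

1

Position 1: none → 0 synonymous.
Position 2: none → 0 synonymous.
Position 3: CAA → 1 synonymous.
Total: 0 + 0 + 1 = 1.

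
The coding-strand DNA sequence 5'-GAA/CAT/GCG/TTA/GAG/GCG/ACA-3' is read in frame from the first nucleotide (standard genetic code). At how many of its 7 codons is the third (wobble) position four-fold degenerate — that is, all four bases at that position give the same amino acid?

3

Codon 1 GAA (Glu): third position 2-fold.
Codon 2 CAT (His): third position 2-fold.
Codon 3 GCG (Ala): third position 4-fold.
Codon 4 TTA (Leu): third position 2-fold.
Codon 5 GAG (Glu): third position 2-fold.
Codon 6 GCG (Ala): third position 4-fold.
Codon 7 ACA (Thr): third position 4-fold.
Four-fold degenerate third positions: 3.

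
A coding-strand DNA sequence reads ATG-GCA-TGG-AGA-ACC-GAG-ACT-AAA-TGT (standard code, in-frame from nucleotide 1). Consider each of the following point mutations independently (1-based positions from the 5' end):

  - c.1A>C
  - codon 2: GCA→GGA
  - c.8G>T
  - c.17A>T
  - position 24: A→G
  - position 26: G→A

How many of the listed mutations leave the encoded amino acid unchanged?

1

Codon 1: ATG (Met) → CTG (Leu) — missense.
Codon 2: GCA (Ala) → GGA (Gly) — missense.
Codon 3: TGG (Trp) → TTG (Leu) — missense.
Codon 6: GAG (Glu) → GTG (Val) — missense.
Codon 8: AAA (Lys) → AAG (Lys) — synonymous.
Codon 9: TGT (Cys) → TAT (Tyr) — missense.
Synonymous: 1 of 6.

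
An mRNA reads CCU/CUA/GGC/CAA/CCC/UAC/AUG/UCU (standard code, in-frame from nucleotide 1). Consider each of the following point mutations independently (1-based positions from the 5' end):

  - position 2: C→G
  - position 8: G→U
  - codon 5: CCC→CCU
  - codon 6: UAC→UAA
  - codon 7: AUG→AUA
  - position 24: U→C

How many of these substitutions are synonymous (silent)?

2

Codon 1: CCU (Pro) → CGU (Arg) — missense.
Codon 3: GGC (Gly) → GUC (Val) — missense.
Codon 5: CCC (Pro) → CCU (Pro) — synonymous.
Codon 6: UAC (Tyr) → UAA (Stop) — nonsense.
Codon 7: AUG (Met) → AUA (Ile) — missense.
Codon 8: UCU (Ser) → UCC (Ser) — synonymous.
Synonymous: 2 of 6.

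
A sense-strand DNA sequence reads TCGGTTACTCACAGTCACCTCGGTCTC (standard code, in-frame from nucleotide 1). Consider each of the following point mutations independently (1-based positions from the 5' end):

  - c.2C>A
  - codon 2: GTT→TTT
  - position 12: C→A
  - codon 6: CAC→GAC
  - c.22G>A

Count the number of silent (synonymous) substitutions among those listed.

Codon 1: TCG (Ser) → TAG (Stop) — nonsense.
Codon 2: GTT (Val) → TTT (Phe) — missense.
Codon 4: CAC (His) → CAA (Gln) — missense.
Codon 6: CAC (His) → GAC (Asp) — missense.
Codon 8: GGT (Gly) → AGT (Ser) — missense.
Synonymous: 0 of 5.

0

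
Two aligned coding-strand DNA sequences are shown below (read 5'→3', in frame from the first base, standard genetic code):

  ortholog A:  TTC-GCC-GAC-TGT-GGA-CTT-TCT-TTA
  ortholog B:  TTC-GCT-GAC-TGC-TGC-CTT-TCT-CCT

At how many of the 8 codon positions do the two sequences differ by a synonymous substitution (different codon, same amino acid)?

Codon 1: TTC Phe / TTC Phe — identical.
Codon 2: GCC Ala / GCT Ala — synonymous.
Codon 3: GAC Asp / GAC Asp — identical.
Codon 4: TGT Cys / TGC Cys — synonymous.
Codon 5: GGA Gly / TGC Cys — nonsynonymous.
Codon 6: CTT Leu / CTT Leu — identical.
Codon 7: TCT Ser / TCT Ser — identical.
Codon 8: TTA Leu / CCT Pro — nonsynonymous.
Synonymous differences: 2.

2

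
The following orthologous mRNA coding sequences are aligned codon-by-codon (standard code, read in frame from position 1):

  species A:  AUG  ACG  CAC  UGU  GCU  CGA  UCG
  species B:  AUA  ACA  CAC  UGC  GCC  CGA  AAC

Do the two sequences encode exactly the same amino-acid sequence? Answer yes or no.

Codon 1: AUG Met / AUA Ile — nonsynonymous.
Codon 2: ACG Thr / ACA Thr — synonymous.
Codon 3: CAC His / CAC His — identical.
Codon 4: UGU Cys / UGC Cys — synonymous.
Codon 5: GCU Ala / GCC Ala — synonymous.
Codon 6: CGA Arg / CGA Arg — identical.
Codon 7: UCG Ser / AAC Asn — nonsynonymous.
Nonsynonymous differences: 2 → different protein.

no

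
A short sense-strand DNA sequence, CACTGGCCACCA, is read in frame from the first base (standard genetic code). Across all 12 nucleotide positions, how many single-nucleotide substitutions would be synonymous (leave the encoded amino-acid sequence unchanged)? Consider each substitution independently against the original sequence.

Codon 1 (CAC, His): 1 synonymous substitution.
Codon 2 (TGG, Trp): 0 synonymous substitutions.
Codon 3 (CCA, Pro): 3 synonymous substitutions.
Codon 4 (CCA, Pro): 3 synonymous substitutions.
Total: 1 + 0 + 3 + 3 = 7.

7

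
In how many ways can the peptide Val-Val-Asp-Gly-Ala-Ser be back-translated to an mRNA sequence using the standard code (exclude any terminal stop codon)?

3072

Val: 4 codons.
Val: 4 codons.
Asp: 2 codons.
Gly: 4 codons.
Ala: 4 codons.
Ser: 6 codons.
4 × 4 × 2 × 4 × 4 × 6 = 3072.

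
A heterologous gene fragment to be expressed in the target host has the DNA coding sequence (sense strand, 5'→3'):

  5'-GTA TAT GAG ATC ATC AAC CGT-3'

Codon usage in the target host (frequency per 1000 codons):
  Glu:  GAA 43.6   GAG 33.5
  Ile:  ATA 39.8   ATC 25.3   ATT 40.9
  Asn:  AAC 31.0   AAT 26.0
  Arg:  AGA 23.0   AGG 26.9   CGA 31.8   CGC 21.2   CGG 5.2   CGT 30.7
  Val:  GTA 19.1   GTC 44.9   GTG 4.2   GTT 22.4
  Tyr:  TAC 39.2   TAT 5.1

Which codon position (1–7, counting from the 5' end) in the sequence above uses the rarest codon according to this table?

Codon 1 GTA (Val): 19.1 per 1000.
Codon 2 TAT (Tyr): 5.1 per 1000.
Codon 3 GAG (Glu): 33.5 per 1000.
Codon 4 ATC (Ile): 25.3 per 1000.
Codon 5 ATC (Ile): 25.3 per 1000.
Codon 6 AAC (Asn): 31.0 per 1000.
Codon 7 CGT (Arg): 30.7 per 1000.
Lowest frequency is 5.1 at codon 2.

2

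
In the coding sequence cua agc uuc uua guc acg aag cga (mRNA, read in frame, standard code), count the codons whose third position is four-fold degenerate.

Codon 1 CUA (Leu): third position 4-fold.
Codon 2 AGC (Ser): third position 2-fold.
Codon 3 UUC (Phe): third position 2-fold.
Codon 4 UUA (Leu): third position 2-fold.
Codon 5 GUC (Val): third position 4-fold.
Codon 6 ACG (Thr): third position 4-fold.
Codon 7 AAG (Lys): third position 2-fold.
Codon 8 CGA (Arg): third position 4-fold.
Four-fold degenerate third positions: 4.

4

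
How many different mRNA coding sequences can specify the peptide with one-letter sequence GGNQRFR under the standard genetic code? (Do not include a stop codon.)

4608

Gly: 4 codons.
Gly: 4 codons.
Asn: 2 codons.
Gln: 2 codons.
Arg: 6 codons.
Phe: 2 codons.
Arg: 6 codons.
4 × 4 × 2 × 2 × 6 × 2 × 6 = 4608.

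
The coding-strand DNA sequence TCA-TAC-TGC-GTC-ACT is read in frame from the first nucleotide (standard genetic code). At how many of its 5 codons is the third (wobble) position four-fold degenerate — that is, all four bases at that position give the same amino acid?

Codon 1 TCA (Ser): third position 4-fold.
Codon 2 TAC (Tyr): third position 2-fold.
Codon 3 TGC (Cys): third position 2-fold.
Codon 4 GTC (Val): third position 4-fold.
Codon 5 ACT (Thr): third position 4-fold.
Four-fold degenerate third positions: 3.

3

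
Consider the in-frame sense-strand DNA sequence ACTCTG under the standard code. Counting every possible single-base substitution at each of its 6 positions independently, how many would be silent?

Codon 1 (ACT, Thr): 3 synonymous substitutions.
Codon 2 (CTG, Leu): 4 synonymous substitutions.
Total: 3 + 4 = 7.

7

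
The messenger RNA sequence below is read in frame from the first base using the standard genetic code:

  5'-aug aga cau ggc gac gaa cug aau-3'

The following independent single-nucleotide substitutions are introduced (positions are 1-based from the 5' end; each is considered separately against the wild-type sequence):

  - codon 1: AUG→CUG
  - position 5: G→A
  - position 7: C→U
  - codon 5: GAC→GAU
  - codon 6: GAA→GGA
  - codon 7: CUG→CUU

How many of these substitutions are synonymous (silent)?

Codon 1: AUG (Met) → CUG (Leu) — missense.
Codon 2: AGA (Arg) → AAA (Lys) — missense.
Codon 3: CAU (His) → UAU (Tyr) — missense.
Codon 5: GAC (Asp) → GAU (Asp) — synonymous.
Codon 6: GAA (Glu) → GGA (Gly) — missense.
Codon 7: CUG (Leu) → CUU (Leu) — synonymous.
Synonymous: 2 of 6.

2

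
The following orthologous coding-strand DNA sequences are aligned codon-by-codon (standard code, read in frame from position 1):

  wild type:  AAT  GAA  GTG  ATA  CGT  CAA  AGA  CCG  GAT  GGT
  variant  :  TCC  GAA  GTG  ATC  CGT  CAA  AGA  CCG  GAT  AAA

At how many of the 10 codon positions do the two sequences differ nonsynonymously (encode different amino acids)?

Codon 1: AAT Asn / TCC Ser — nonsynonymous.
Codon 2: GAA Glu / GAA Glu — identical.
Codon 3: GTG Val / GTG Val — identical.
Codon 4: ATA Ile / ATC Ile — synonymous.
Codon 5: CGT Arg / CGT Arg — identical.
Codon 6: CAA Gln / CAA Gln — identical.
Codon 7: AGA Arg / AGA Arg — identical.
Codon 8: CCG Pro / CCG Pro — identical.
Codon 9: GAT Asp / GAT Asp — identical.
Codon 10: GGT Gly / AAA Lys — nonsynonymous.
Nonsynonymous differences: 2.

2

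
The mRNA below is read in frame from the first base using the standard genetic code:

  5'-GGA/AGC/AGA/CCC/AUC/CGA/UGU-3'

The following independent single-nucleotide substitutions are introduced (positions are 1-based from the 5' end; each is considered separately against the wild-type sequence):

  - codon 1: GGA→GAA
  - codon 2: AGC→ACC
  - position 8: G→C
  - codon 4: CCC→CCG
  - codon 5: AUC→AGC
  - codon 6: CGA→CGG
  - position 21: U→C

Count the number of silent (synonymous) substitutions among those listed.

Codon 1: GGA (Gly) → GAA (Glu) — missense.
Codon 2: AGC (Ser) → ACC (Thr) — missense.
Codon 3: AGA (Arg) → ACA (Thr) — missense.
Codon 4: CCC (Pro) → CCG (Pro) — synonymous.
Codon 5: AUC (Ile) → AGC (Ser) — missense.
Codon 6: CGA (Arg) → CGG (Arg) — synonymous.
Codon 7: UGU (Cys) → UGC (Cys) — synonymous.
Synonymous: 3 of 7.

3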